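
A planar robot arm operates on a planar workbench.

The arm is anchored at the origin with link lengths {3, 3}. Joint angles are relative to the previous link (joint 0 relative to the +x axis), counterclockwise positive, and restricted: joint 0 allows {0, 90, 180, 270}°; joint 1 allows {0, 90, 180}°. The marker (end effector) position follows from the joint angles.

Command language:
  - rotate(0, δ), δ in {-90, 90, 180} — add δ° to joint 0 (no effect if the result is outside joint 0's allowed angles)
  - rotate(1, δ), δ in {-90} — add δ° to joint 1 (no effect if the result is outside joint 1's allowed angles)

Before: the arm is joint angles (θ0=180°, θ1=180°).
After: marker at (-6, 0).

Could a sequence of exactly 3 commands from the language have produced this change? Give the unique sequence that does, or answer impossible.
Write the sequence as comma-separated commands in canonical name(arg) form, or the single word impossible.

rotate(1, -90), rotate(1, -90), rotate(1, -90)

from: joint angles (θ0=180°, θ1=180°)
step 1 (rotate(1, -90)): joint angles (θ0=180°, θ1=90°)
step 2 (rotate(1, -90)): joint angles (θ0=180°, θ1=0°)
step 3 (rotate(1, -90)): joint angles (θ0=180°, θ1=0°)
uniquely the one of 64 3-step routes that fits.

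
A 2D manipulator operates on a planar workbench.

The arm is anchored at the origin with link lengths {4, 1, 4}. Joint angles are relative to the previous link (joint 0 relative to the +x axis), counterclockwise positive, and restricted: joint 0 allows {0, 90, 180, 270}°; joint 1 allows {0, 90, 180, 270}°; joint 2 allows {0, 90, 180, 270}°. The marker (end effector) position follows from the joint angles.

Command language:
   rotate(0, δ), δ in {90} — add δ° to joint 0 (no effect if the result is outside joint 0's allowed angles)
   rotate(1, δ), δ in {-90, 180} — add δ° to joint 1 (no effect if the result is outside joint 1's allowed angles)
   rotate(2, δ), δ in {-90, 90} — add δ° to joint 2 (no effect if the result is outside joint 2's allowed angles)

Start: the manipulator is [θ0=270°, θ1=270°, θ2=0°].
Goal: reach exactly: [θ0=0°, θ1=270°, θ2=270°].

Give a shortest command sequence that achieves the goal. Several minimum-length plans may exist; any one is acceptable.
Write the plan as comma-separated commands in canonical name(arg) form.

start: [θ0=270°, θ1=270°, θ2=0°]
1. rotate(2, -90) → [θ0=270°, θ1=270°, θ2=270°]
2. rotate(0, 90) → [θ0=0°, θ1=270°, θ2=270°]
minimal: 2 command(s), checked below 2.

rotate(2, -90), rotate(0, 90)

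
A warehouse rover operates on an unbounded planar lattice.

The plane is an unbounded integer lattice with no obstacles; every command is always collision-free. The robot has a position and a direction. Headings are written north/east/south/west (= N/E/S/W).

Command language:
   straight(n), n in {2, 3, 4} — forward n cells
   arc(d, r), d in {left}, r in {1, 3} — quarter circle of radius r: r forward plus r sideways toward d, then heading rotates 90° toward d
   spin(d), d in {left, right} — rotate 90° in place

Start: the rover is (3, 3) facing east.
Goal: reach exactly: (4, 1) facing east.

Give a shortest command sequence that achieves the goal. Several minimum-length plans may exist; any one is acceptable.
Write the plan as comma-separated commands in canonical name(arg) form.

straight(3), arc(left, 1), spin(left), arc(left, 3), spin(left)

start: (3, 3) facing east
step 1 (straight(3)): (6, 3) facing east
step 2 (arc(left, 1)): (7, 4) facing north
step 3 (spin(left)): (7, 4) facing west
step 4 (arc(left, 3)): (4, 1) facing south
step 5 (spin(left)): (4, 1) facing east
nothing shorter than 5 reaches the goal.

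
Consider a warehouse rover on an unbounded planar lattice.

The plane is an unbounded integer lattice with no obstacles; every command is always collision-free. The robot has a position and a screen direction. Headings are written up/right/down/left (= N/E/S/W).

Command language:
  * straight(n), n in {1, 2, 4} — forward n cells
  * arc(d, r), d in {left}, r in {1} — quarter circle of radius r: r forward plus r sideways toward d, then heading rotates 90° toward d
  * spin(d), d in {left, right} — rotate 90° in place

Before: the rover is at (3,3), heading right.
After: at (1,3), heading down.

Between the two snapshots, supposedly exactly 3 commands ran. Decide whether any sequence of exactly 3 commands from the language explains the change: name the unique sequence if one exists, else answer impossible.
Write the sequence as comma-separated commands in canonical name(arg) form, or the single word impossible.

spin(left), arc(left, 1), arc(left, 1)

key: cell and facing (now S) both changed — the 3 commands mix motion and turning
initial: at (3,3), heading right
t=1 spin(left) ⇒ at (3,3), heading up
t=2 arc(left, 1) ⇒ at (2,4), heading left
t=3 arc(left, 1) ⇒ at (1,3), heading down
all 216 alternatives checked — unique.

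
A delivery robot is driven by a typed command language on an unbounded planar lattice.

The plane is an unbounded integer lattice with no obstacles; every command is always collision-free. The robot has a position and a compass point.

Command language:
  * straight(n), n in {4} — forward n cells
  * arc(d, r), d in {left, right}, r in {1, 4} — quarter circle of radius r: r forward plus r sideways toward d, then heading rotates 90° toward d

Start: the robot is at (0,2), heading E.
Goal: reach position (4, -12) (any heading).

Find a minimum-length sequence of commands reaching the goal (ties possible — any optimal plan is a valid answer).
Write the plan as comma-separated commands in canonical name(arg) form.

arc(right, 1), arc(right, 1), arc(left, 4), arc(left, 4), arc(right, 4)

begin: at (0,2), heading E
step 1 (arc(right, 1)): at (1,1), heading S
step 2 (arc(right, 1)): at (0,0), heading W
step 3 (arc(left, 4)): at (-4,-4), heading S
step 4 (arc(left, 4)): at (0,-8), heading E
step 5 (arc(right, 4)): at (4,-12), heading S
no 4-step plan works, so 5 is optimal.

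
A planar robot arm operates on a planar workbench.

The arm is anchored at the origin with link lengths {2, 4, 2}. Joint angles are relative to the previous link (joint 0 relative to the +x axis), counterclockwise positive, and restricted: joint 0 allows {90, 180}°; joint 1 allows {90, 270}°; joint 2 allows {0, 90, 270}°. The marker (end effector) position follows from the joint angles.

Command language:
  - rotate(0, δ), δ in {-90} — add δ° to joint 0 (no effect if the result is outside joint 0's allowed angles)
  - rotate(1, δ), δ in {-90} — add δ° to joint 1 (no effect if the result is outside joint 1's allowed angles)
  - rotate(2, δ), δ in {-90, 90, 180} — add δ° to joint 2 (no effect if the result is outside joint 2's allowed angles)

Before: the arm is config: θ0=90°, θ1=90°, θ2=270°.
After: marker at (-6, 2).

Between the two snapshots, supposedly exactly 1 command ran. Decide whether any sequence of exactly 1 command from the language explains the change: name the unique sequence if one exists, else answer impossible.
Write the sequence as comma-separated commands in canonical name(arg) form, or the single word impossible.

initial: config: θ0=90°, θ1=90°, θ2=270°
1. rotate(2, 90) → config: θ0=90°, θ1=90°, θ2=0°
no other 1-command option fits: unique.

rotate(2, 90)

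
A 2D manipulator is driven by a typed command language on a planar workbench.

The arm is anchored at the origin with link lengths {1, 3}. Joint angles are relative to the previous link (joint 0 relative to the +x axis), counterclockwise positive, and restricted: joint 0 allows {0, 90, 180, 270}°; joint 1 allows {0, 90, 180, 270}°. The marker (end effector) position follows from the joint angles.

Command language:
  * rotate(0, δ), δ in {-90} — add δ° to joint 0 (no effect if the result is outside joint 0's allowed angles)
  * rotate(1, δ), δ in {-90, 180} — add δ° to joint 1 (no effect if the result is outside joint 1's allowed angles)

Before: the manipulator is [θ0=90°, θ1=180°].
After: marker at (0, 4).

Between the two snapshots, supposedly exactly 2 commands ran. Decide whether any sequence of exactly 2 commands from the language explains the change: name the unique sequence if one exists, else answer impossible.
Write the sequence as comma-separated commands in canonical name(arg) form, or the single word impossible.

begin: [θ0=90°, θ1=180°]
step 1 (rotate(1, -90)): [θ0=90°, θ1=90°]
step 2 (rotate(1, -90)): [θ0=90°, θ1=0°]
no other 2-command option fits: unique.

rotate(1, -90), rotate(1, -90)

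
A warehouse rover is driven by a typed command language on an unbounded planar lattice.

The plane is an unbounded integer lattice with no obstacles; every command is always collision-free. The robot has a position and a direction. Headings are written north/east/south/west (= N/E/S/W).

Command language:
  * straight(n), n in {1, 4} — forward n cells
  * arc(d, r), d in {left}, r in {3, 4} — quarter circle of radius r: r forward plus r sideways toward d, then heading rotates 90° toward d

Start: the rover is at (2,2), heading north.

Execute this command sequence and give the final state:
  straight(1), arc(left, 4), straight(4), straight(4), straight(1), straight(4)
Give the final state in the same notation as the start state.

from: at (2,2), heading north
1. straight(1) → at (2,3), heading north
2. arc(left, 4) → at (-2,7), heading west
3. straight(4) → at (-6,7), heading west
4. straight(4) → at (-10,7), heading west
5. straight(1) → at (-11,7), heading west
6. straight(4) → at (-15,7), heading west

at (-15,7), heading west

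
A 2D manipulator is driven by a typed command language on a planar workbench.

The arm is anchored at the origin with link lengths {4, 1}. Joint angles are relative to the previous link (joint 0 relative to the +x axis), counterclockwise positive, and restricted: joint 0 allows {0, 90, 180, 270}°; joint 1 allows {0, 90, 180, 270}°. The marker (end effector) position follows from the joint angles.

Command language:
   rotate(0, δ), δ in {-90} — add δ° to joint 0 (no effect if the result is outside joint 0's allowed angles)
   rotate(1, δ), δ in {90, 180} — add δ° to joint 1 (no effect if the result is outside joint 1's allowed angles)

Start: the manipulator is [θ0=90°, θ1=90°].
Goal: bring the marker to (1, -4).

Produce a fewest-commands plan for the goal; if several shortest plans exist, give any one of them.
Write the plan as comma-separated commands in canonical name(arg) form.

rotate(0, -90), rotate(0, -90)

start: [θ0=90°, θ1=90°]
step 1 (rotate(0, -90)): [θ0=0°, θ1=90°]
step 2 (rotate(0, -90)): [θ0=270°, θ1=90°]
minimal: 2 command(s), checked below 2.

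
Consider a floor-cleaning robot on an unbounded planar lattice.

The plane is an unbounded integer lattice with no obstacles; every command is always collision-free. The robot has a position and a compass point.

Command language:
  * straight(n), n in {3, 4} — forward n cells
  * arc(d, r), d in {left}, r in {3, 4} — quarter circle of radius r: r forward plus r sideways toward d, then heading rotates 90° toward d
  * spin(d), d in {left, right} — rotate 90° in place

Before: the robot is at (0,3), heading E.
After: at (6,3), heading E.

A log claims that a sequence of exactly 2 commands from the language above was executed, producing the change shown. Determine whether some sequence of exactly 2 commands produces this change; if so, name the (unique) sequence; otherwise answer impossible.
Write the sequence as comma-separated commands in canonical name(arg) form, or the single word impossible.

straight(3), straight(3)

key: heading stays E — no command in the sequence turns
begin: at (0,3), heading E
1. straight(3) → at (3,3), heading E
2. straight(3) → at (6,3), heading E
uniquely the one of 36 2-step routes that fits.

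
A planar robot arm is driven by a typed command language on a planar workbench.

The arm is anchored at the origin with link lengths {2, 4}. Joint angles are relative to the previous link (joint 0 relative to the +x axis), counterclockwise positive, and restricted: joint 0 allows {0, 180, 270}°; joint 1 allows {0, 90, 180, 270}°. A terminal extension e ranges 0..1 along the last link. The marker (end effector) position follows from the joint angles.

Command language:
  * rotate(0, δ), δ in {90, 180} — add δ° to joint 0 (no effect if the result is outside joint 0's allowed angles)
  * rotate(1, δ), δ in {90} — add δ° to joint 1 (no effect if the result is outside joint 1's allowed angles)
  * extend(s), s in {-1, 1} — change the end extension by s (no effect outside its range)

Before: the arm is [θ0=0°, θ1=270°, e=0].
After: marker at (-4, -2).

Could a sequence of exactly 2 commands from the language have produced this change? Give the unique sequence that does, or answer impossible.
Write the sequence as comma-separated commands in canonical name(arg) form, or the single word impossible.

rotate(0, 180), rotate(0, 90)

key: running rotate(0, 90) before rotate(0, 180) would end elsewhere — order is forced
initial: [θ0=0°, θ1=270°, e=0]
t=1 rotate(0, 180) ⇒ [θ0=180°, θ1=270°, e=0]
t=2 rotate(0, 90) ⇒ [θ0=270°, θ1=270°, e=0]
no rival 2-sequence matches.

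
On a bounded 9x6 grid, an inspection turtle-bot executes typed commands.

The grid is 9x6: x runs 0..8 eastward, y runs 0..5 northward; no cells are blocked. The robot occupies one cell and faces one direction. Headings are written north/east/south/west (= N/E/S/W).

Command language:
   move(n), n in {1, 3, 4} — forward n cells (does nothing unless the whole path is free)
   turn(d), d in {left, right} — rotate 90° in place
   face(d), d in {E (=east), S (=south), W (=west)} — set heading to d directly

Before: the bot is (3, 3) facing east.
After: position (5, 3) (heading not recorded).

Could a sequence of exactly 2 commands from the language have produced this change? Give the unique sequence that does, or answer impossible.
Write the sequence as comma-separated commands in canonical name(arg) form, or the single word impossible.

t0: (3, 3) facing east
1. move(1) → (4, 3) facing east
2. move(1) → (5, 3) facing east
no other 2-command option fits: unique.

move(1), move(1)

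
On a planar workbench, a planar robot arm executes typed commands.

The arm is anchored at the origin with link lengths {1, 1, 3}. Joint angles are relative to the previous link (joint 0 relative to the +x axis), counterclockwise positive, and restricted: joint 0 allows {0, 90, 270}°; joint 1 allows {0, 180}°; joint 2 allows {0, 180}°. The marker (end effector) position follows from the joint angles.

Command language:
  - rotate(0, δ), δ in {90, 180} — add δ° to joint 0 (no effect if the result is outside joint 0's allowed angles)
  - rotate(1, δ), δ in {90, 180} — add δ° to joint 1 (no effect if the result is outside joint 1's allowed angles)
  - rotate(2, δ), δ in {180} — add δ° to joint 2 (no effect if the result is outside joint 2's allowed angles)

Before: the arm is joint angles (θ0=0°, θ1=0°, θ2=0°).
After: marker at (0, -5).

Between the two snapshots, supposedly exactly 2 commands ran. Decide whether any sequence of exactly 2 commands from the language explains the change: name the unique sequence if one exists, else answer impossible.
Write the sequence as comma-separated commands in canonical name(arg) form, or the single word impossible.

rotate(0, 90), rotate(0, 180)

key: running rotate(0, 180) before rotate(0, 90) would end elsewhere — order is forced
from: joint angles (θ0=0°, θ1=0°, θ2=0°)
t=1 rotate(0, 90) ⇒ joint angles (θ0=90°, θ1=0°, θ2=0°)
t=2 rotate(0, 180) ⇒ joint angles (θ0=270°, θ1=0°, θ2=0°)
all 25 alternatives checked — unique.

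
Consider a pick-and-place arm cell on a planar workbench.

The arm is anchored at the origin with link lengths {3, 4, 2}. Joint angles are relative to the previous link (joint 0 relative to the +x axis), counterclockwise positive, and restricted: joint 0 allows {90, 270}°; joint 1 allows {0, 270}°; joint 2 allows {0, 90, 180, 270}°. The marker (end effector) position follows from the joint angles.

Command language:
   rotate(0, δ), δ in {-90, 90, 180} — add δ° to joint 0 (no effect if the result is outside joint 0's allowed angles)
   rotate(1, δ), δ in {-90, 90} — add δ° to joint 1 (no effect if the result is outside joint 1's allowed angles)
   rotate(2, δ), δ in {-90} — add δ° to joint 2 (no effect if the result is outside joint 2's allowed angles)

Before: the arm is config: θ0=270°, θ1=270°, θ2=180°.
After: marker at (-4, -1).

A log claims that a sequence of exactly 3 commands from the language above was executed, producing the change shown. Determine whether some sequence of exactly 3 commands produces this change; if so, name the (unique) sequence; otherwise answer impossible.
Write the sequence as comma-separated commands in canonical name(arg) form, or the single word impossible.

rotate(2, -90), rotate(2, -90), rotate(2, -90)

start: config: θ0=270°, θ1=270°, θ2=180°
step 1 (rotate(2, -90)): config: θ0=270°, θ1=270°, θ2=90°
step 2 (rotate(2, -90)): config: θ0=270°, θ1=270°, θ2=0°
step 3 (rotate(2, -90)): config: θ0=270°, θ1=270°, θ2=270°
all 216 alternatives checked — unique.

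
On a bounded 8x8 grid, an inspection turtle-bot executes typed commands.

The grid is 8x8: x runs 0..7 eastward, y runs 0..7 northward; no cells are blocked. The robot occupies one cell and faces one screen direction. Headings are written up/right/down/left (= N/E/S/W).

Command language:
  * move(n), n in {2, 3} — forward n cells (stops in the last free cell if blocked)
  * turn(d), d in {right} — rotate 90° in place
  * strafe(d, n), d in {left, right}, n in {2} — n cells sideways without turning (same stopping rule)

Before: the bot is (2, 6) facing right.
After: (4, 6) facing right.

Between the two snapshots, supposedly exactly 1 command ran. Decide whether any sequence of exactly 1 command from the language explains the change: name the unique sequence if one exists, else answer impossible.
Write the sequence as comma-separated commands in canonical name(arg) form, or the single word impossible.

key: still facing E — the one step turns nothing
start: (2, 6) facing right
step 1 (move(2)): (4, 6) facing right
uniquely the one of 5 1-step routes that fits.

move(2)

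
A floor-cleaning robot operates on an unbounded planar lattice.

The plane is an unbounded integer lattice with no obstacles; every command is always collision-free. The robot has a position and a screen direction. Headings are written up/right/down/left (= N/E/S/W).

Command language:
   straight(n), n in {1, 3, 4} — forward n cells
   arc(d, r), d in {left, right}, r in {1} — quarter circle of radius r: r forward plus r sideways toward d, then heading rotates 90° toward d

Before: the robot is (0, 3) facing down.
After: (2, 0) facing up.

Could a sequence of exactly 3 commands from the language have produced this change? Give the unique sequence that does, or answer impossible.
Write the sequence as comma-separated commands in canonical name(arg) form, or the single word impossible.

straight(3), arc(left, 1), arc(left, 1)

key: cell and facing (now N) both changed — the 3 commands mix motion and turning
start: (0, 3) facing down
1. straight(3) → (0, 0) facing down
2. arc(left, 1) → (1, -1) facing right
3. arc(left, 1) → (2, 0) facing up
no other 3-command option fits: unique.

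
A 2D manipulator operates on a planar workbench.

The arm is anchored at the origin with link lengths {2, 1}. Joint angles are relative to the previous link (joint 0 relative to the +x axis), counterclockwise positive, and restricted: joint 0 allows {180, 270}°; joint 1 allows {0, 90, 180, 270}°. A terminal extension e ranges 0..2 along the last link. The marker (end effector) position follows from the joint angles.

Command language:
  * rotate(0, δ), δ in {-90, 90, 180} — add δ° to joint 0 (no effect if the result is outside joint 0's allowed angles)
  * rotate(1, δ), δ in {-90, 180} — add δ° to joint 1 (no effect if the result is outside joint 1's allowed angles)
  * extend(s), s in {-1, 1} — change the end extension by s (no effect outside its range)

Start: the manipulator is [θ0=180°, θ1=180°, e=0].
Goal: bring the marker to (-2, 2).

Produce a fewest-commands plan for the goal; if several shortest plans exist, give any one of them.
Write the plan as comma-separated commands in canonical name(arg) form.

start: [θ0=180°, θ1=180°, e=0]
1. extend(1) → [θ0=180°, θ1=180°, e=1]
2. rotate(1, 180) → [θ0=180°, θ1=0°, e=1]
3. rotate(1, -90) → [θ0=180°, θ1=270°, e=1]
shorter routes all fall short; 3 is best.

extend(1), rotate(1, 180), rotate(1, -90)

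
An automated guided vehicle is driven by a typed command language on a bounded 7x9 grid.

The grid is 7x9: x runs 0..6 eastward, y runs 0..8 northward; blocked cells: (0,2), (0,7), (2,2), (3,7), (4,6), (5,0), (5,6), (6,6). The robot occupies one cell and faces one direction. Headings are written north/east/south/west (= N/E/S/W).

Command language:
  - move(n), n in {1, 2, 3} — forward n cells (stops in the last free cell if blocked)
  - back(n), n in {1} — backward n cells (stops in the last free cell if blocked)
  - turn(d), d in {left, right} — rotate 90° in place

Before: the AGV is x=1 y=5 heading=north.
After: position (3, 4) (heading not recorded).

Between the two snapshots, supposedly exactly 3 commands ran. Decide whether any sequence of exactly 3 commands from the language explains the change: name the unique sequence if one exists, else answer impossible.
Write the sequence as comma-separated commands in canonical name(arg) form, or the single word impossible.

back(1), turn(right), move(2)

key: order matters: swapping back(1) and move(2) lands elsewhere
from: x=1 y=5 heading=north
step 1 (back(1)): x=1 y=4 heading=north
step 2 (turn(right)): x=1 y=4 heading=east
step 3 (move(2)): x=3 y=4 heading=east
uniquely the one of 216 3-step routes that fits.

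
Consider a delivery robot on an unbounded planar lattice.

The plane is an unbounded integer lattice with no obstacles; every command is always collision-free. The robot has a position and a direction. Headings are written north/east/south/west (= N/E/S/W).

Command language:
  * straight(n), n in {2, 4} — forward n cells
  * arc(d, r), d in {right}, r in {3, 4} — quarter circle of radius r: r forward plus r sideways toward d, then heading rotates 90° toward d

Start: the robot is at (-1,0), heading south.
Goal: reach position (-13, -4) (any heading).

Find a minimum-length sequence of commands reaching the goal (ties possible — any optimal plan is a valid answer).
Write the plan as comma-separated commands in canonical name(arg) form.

t0: at (-1,0), heading south
t=1 arc(right, 4) ⇒ at (-5,-4), heading west
t=2 straight(4) ⇒ at (-9,-4), heading west
t=3 straight(4) ⇒ at (-13,-4), heading west
shorter routes all fall short; 3 is best.

arc(right, 4), straight(4), straight(4)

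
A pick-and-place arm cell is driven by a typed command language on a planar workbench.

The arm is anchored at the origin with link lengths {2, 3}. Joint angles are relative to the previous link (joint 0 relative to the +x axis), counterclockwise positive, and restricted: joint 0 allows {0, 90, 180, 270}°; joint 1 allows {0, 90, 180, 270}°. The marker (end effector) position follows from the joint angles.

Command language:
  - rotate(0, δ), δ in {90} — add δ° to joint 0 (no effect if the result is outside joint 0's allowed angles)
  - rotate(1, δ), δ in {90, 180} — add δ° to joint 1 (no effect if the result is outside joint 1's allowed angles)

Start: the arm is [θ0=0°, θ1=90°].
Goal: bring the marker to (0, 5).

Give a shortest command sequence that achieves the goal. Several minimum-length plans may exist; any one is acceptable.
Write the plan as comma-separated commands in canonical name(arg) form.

from: [θ0=0°, θ1=90°]
t=1 rotate(0, 90) ⇒ [θ0=90°, θ1=90°]
t=2 rotate(1, 90) ⇒ [θ0=90°, θ1=180°]
t=3 rotate(1, 180) ⇒ [θ0=90°, θ1=0°]
minimal: 3 command(s), checked below 3.

rotate(0, 90), rotate(1, 90), rotate(1, 180)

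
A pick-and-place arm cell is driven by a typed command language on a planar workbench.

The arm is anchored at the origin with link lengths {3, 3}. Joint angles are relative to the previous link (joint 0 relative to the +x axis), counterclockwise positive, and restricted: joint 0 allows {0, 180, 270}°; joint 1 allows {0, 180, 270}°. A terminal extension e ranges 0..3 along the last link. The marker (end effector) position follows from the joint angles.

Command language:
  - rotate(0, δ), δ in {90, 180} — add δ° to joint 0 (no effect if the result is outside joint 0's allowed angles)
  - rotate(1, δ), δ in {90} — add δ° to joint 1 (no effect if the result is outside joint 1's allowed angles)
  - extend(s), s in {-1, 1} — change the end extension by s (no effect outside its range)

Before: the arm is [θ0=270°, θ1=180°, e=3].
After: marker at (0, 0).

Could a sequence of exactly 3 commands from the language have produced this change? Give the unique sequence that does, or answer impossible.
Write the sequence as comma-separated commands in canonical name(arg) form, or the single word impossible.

start: [θ0=270°, θ1=180°, e=3]
[1] after extend(-1): [θ0=270°, θ1=180°, e=2]
[2] after extend(-1): [θ0=270°, θ1=180°, e=1]
[3] after extend(-1): [θ0=270°, θ1=180°, e=0]
no other 3-command option fits: unique.

extend(-1), extend(-1), extend(-1)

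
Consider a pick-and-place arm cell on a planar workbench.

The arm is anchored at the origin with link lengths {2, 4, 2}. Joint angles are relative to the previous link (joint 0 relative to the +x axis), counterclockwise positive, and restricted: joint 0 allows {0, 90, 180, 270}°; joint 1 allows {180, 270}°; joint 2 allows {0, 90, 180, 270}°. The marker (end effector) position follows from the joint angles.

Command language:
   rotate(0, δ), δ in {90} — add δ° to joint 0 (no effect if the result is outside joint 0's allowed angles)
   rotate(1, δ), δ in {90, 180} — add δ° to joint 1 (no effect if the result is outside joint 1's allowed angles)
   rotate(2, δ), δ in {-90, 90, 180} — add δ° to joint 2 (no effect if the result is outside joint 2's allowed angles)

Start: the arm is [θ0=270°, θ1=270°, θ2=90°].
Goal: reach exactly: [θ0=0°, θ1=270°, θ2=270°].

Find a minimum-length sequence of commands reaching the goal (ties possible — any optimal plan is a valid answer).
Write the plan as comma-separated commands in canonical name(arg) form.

rotate(0, 90), rotate(2, 180)

initial: [θ0=270°, θ1=270°, θ2=90°]
[1] after rotate(0, 90): [θ0=0°, θ1=270°, θ2=90°]
[2] after rotate(2, 180): [θ0=0°, θ1=270°, θ2=270°]
no 1-step plan works, so 2 is optimal.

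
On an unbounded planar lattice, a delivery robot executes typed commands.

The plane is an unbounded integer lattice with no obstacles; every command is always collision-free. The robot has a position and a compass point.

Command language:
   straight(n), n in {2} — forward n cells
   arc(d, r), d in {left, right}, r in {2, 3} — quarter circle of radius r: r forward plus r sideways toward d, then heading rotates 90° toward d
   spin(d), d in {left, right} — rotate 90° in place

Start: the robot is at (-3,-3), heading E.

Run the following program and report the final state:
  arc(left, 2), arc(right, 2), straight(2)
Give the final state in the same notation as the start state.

at (3,1), heading E

t0: at (-3,-3), heading E
1. arc(left, 2) → at (-1,-1), heading N
2. arc(right, 2) → at (1,1), heading E
3. straight(2) → at (3,1), heading E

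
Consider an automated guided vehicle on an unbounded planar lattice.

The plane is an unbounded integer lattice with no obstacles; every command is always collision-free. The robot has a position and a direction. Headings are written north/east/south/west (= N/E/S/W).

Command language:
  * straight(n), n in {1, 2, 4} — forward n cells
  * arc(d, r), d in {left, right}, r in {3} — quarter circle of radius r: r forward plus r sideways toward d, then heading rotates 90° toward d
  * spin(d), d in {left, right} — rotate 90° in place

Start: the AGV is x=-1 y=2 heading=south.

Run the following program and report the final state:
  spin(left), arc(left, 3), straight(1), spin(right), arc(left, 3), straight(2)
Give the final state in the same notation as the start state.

start: x=-1 y=2 heading=south
step 1 (spin(left)): x=-1 y=2 heading=east
step 2 (arc(left, 3)): x=2 y=5 heading=north
step 3 (straight(1)): x=2 y=6 heading=north
step 4 (spin(right)): x=2 y=6 heading=east
step 5 (arc(left, 3)): x=5 y=9 heading=north
step 6 (straight(2)): x=5 y=11 heading=north

x=5 y=11 heading=north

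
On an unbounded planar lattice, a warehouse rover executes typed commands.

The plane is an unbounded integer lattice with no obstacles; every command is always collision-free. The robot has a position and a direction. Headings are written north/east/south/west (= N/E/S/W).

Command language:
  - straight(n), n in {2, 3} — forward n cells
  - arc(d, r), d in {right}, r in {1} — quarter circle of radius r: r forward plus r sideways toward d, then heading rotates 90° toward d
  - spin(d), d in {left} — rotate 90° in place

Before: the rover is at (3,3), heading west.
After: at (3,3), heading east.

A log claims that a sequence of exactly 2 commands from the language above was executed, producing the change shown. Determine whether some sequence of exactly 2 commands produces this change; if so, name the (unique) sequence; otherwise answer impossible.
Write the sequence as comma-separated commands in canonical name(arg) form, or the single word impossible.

spin(left), spin(left)

key: (3,3) unmoved — no command in the sequence translates
t0: at (3,3), heading west
t=1 spin(left) ⇒ at (3,3), heading south
t=2 spin(left) ⇒ at (3,3), heading east
uniquely the one of 16 2-step routes that fits.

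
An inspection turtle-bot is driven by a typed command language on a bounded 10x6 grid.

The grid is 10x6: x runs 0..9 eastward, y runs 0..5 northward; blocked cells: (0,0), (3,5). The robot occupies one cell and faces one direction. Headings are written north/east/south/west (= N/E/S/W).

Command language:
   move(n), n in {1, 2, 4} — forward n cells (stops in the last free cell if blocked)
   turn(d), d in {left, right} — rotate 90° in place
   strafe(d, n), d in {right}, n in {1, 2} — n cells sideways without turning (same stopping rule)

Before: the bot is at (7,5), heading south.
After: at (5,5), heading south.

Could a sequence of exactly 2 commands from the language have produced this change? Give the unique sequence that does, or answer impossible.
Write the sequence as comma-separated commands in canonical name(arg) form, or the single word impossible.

strafe(right, 1), strafe(right, 1)

key: heading stays S — no command in the sequence turns
start: at (7,5), heading south
1. strafe(right, 1) → at (6,5), heading south
2. strafe(right, 1) → at (5,5), heading south
all 49 alternatives checked — unique.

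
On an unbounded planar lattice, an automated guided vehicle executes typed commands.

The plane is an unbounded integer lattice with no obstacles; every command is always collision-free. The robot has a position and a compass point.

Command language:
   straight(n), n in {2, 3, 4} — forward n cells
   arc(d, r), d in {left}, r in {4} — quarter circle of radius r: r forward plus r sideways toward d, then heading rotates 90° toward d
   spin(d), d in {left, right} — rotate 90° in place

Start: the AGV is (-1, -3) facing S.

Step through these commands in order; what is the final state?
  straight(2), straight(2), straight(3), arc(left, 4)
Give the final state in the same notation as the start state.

(3, -14) facing E

initial: (-1, -3) facing S
1. straight(2) → (-1, -5) facing S
2. straight(2) → (-1, -7) facing S
3. straight(3) → (-1, -10) facing S
4. arc(left, 4) → (3, -14) facing E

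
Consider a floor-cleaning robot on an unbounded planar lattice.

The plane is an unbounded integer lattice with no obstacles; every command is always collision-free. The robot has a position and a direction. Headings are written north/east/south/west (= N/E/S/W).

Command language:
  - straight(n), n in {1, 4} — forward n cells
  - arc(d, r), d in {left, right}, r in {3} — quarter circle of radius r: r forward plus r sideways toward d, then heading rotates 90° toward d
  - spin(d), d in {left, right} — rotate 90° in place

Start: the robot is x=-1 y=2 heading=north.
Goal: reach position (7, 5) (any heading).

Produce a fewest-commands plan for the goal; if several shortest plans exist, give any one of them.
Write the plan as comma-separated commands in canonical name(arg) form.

begin: x=-1 y=2 heading=north
1. arc(right, 3) → x=2 y=5 heading=east
2. straight(1) → x=3 y=5 heading=east
3. straight(4) → x=7 y=5 heading=east
shorter routes all fall short; 3 is best.

arc(right, 3), straight(1), straight(4)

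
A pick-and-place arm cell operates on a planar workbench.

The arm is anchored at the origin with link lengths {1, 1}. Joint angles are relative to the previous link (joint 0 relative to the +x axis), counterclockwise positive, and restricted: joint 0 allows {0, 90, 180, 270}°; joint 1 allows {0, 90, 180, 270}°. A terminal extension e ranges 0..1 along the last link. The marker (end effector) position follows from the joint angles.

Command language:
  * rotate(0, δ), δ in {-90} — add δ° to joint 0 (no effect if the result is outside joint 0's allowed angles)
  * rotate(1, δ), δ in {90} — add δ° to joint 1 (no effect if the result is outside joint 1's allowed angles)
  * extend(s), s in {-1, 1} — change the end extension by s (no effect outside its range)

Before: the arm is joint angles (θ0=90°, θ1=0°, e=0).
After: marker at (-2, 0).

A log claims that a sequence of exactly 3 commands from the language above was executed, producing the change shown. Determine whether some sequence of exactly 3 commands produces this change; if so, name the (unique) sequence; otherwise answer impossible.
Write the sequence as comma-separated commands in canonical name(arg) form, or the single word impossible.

rotate(0, -90), rotate(0, -90), rotate(0, -90)

t0: joint angles (θ0=90°, θ1=0°, e=0)
[1] after rotate(0, -90): joint angles (θ0=0°, θ1=0°, e=0)
[2] after rotate(0, -90): joint angles (θ0=270°, θ1=0°, e=0)
[3] after rotate(0, -90): joint angles (θ0=180°, θ1=0°, e=0)
all 64 alternatives checked — unique.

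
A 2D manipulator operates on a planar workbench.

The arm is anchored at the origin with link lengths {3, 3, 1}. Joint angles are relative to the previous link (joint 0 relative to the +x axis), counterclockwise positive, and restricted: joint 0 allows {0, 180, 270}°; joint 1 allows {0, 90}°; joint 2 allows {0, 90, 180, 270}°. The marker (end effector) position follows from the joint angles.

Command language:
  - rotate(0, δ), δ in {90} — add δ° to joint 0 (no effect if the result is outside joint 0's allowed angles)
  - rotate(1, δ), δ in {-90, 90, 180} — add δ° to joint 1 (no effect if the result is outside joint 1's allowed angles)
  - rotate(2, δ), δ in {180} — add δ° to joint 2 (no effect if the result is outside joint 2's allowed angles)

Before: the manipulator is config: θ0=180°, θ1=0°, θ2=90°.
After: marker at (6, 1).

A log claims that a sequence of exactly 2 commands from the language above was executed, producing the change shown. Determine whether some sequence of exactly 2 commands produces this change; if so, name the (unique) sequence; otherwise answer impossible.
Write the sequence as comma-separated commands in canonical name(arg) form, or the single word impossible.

rotate(0, 90), rotate(0, 90)

initial: config: θ0=180°, θ1=0°, θ2=90°
t=1 rotate(0, 90) ⇒ config: θ0=270°, θ1=0°, θ2=90°
t=2 rotate(0, 90) ⇒ config: θ0=0°, θ1=0°, θ2=90°
uniquely the one of 25 2-step routes that fits.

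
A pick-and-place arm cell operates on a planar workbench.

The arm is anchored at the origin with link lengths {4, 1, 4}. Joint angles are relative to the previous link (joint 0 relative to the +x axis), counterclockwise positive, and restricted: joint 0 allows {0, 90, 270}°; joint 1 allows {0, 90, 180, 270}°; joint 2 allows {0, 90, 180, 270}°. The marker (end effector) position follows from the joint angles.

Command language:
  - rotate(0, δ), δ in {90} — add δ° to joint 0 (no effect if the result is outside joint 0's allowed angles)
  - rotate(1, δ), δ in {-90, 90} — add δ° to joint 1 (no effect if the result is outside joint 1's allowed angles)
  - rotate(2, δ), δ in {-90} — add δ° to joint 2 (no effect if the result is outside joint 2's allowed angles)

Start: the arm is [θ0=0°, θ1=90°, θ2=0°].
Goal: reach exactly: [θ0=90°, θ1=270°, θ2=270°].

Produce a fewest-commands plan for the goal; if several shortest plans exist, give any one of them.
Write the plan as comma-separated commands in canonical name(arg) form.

rotate(1, 90), rotate(1, 90), rotate(2, -90), rotate(0, 90)

from: [θ0=0°, θ1=90°, θ2=0°]
step 1 (rotate(1, 90)): [θ0=0°, θ1=180°, θ2=0°]
step 2 (rotate(1, 90)): [θ0=0°, θ1=270°, θ2=0°]
step 3 (rotate(2, -90)): [θ0=0°, θ1=270°, θ2=270°]
step 4 (rotate(0, 90)): [θ0=90°, θ1=270°, θ2=270°]
nothing shorter than 4 reaches the goal.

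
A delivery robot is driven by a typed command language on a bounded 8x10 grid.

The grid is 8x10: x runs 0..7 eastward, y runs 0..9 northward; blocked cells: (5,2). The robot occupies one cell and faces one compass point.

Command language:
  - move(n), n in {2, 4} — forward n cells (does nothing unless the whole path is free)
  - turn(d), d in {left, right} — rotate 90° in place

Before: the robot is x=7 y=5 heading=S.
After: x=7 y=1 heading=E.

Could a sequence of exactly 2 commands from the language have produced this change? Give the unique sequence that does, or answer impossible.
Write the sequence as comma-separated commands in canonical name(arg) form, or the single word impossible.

move(4), turn(left)

key: running turn(left) before move(4) would end elsewhere — order is forced
start: x=7 y=5 heading=S
t=1 move(4) ⇒ x=7 y=1 heading=S
t=2 turn(left) ⇒ x=7 y=1 heading=E
uniquely the one of 16 2-step routes that fits.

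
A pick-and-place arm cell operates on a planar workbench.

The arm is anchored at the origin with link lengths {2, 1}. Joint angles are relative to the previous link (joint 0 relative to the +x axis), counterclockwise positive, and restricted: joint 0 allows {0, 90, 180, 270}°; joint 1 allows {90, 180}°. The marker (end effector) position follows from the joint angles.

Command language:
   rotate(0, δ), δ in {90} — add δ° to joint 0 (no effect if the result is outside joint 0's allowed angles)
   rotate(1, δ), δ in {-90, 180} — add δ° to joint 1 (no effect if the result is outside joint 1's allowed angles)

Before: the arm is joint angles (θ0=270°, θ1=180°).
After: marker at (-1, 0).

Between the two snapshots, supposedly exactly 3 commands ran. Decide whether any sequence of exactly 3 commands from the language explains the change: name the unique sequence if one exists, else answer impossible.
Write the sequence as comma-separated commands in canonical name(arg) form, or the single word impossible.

begin: joint angles (θ0=270°, θ1=180°)
1. rotate(0, 90) → joint angles (θ0=0°, θ1=180°)
2. rotate(0, 90) → joint angles (θ0=90°, θ1=180°)
3. rotate(0, 90) → joint angles (θ0=180°, θ1=180°)
no rival 3-sequence matches.

rotate(0, 90), rotate(0, 90), rotate(0, 90)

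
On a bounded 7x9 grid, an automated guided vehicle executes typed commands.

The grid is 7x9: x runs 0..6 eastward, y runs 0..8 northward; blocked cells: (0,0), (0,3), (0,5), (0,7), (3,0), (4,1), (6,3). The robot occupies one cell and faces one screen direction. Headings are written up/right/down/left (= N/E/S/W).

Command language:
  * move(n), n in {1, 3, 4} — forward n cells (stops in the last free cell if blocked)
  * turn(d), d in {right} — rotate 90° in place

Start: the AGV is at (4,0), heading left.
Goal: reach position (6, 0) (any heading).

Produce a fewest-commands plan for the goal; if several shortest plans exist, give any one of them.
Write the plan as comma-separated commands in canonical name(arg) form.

start: at (4,0), heading left
t=1 turn(right) ⇒ at (4,0), heading up
t=2 turn(right) ⇒ at (4,0), heading right
t=3 move(4) ⇒ at (6,0), heading right
no 2-step plan works, so 3 is optimal.

turn(right), turn(right), move(4)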